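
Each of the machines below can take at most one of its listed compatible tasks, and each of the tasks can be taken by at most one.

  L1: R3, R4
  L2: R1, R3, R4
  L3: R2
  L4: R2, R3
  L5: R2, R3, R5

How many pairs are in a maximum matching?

Unit-capacity flow: source→left, listed edges, right→sink; max matching = max flow.
Augmenting path L1→R3 (+1); matched 1.
Augmenting path L2→R1 (+1); matched 2.
Augmenting path L3→R2 (+1); matched 3.
Augmenting path L5→R5 (+1); matched 4.
Augmenting path L4→R3→L1→R4 (+1); matched 5.
No augmenting path remains; maximum matching = 5.
König certificate: {L1, L2, L3, L4, L5} is a vertex cover of size 5 (every listed pair touches it), so no matching can be larger.

5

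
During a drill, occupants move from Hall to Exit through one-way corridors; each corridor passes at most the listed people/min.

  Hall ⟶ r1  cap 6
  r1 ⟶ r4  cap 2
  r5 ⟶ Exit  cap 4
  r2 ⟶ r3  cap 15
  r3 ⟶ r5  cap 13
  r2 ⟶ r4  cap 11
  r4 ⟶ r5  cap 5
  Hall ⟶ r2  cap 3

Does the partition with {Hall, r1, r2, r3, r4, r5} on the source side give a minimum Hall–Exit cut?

Given cut capacity: 4 = 4.
Augment Hall→r1→r4→r5→Exit: bottleneck 2, flow now 2.
Augment Hall→r2→r3→r5→Exit: bottleneck 2, flow now 4.
No augmenting path remains; maximum flow = 4.
Cut capacity 4 equals the max flow, so it is a minimum cut.

Yes — it is a minimum cut (capacity 4).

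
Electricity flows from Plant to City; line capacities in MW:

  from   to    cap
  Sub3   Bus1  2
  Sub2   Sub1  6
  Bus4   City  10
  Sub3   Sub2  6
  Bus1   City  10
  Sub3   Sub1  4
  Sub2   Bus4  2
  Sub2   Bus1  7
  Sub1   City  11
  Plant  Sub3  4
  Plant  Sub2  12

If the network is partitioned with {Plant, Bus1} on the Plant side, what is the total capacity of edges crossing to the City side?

26

Edges leaving {Plant, Bus1}: Plant→Sub3 (4), Plant→Sub2 (12), Bus1→City (10).
Cut capacity = 4 + 12 + 10 = 26.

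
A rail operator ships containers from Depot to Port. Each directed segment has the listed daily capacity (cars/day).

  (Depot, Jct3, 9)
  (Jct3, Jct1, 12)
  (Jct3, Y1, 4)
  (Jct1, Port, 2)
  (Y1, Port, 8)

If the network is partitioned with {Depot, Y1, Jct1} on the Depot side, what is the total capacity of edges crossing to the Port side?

Edges leaving {Depot, Y1, Jct1}: Depot→Jct3 (9), Y1→Port (8), Jct1→Port (2).
Cut capacity = 9 + 8 + 2 = 19.

19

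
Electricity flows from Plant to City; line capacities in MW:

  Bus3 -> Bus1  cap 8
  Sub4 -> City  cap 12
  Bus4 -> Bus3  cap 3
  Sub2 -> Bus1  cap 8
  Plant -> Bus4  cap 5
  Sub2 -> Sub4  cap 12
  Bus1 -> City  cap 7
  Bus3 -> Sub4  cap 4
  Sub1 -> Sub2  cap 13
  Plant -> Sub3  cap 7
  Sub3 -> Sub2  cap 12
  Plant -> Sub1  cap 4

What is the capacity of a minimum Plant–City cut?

14

Augment Plant→Sub3→Sub2→Sub4→City: bottleneck 7, flow now 7.
Augment Plant→Bus4→Bus3→Sub4→City: bottleneck 3, flow now 10.
Augment Plant→Sub1→Sub2→Sub4→City: bottleneck 2, flow now 12.
Augment Plant→Sub1→Sub2→Bus1→City: bottleneck 2, flow now 14.
No augmenting path remains; maximum flow = 14.
By max-flow min-cut, the minimum cut capacity equals the max flow.
In the residual graph, reachable from Plant: {Plant, Bus4}.
Min-cut edges: Plant→Sub3 (7), Plant→Sub1 (4), Bus4→Bus3 (3); capacity 7 + 4 + 3 = 14.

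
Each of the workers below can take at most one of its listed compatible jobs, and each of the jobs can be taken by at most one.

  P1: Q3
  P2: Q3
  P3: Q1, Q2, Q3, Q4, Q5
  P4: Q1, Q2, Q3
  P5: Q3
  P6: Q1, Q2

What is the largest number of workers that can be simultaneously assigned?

Unit-capacity flow: source→left, listed edges, right→sink; max matching = max flow.
Augmenting path P1→Q3 (+1); matched 1.
Augmenting path P3→Q1 (+1); matched 2.
Augmenting path P4→Q2 (+1); matched 3.
Augmenting path P6→Q1→P3→Q4 (+1); matched 4.
No augmenting path remains; maximum matching = 4.
König certificate: {P3, P4, P6, Q3} is a vertex cover of size 4 (every listed pair touches it), so no matching can be larger.

4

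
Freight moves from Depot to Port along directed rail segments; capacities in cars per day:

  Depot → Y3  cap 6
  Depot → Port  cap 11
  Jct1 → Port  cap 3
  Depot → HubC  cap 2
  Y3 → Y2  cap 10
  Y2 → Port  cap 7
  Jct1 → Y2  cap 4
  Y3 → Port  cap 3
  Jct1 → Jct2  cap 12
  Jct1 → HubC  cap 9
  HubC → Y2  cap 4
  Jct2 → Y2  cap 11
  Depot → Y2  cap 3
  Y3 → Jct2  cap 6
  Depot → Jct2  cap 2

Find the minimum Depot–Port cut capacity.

21

Augment Depot→Port: bottleneck 11, flow now 11.
Augment Depot→Y3→Port: bottleneck 3, flow now 14.
Augment Depot→Y2→Port: bottleneck 3, flow now 17.
Augment Depot→Y3→Y2→Port: bottleneck 3, flow now 20.
Augment Depot→HubC→Y2→Port: bottleneck 1, flow now 21.
No augmenting path remains; maximum flow = 21.
By max-flow min-cut, the minimum cut capacity equals the max flow.
In the residual graph, reachable from Depot: {Depot, Y3, HubC, Jct2, Y2}.
Min-cut edges: Depot→Port (11), Y3→Port (3), Y2→Port (7); capacity 11 + 3 + 7 = 21.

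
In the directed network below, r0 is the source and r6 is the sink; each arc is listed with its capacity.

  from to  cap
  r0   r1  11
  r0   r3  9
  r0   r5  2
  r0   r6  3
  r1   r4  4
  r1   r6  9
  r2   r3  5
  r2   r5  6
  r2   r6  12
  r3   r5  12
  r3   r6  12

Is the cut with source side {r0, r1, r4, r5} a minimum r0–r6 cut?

Yes — it is a minimum cut (capacity 21).

Given cut capacity: 9 + 3 + 9 = 21.
Augment r0→r6: bottleneck 3, flow now 3.
Augment r0→r1→r6: bottleneck 9, flow now 12.
Augment r0→r3→r6: bottleneck 9, flow now 21.
No augmenting path remains; maximum flow = 21.
Cut capacity 21 equals the max flow, so it is a minimum cut.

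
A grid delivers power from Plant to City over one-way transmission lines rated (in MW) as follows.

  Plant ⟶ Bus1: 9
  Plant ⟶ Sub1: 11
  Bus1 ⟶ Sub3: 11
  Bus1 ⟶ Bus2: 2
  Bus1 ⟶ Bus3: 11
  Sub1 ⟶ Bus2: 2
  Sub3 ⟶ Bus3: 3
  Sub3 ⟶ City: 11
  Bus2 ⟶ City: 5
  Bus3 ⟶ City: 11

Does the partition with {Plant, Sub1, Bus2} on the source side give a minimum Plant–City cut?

No — its capacity is 14, but the minimum cut has capacity 11.

Given cut capacity: 9 + 5 = 14.
Augment Plant→Bus1→Sub3→City: bottleneck 9, flow now 9.
Augment Plant→Sub1→Bus2→City: bottleneck 2, flow now 11.
No augmenting path remains; maximum flow = 11.
In the residual graph, reachable from Plant: {Plant, Sub1}.
Min-cut edges: Plant→Bus1 (9), Sub1→Bus2 (2); capacity 9 + 2 = 11.
Cut capacity 14 exceeds the max flow 11, so it is not minimum.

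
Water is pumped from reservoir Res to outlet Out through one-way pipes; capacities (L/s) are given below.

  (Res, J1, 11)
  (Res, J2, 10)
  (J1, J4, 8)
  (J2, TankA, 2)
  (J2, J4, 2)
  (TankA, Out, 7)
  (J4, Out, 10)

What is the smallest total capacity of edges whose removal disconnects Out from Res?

Augment Res→J1→J4→Out: bottleneck 8, flow now 8.
Augment Res→J2→TankA→Out: bottleneck 2, flow now 10.
Augment Res→J2→J4→Out: bottleneck 2, flow now 12.
No augmenting path remains; maximum flow = 12.
By max-flow min-cut, the minimum cut capacity equals the max flow.
In the residual graph, reachable from Res: {Res, J1, J2}.
Min-cut edges: J1→J4 (8), J2→TankA (2), J2→J4 (2); capacity 8 + 2 + 2 = 12.

12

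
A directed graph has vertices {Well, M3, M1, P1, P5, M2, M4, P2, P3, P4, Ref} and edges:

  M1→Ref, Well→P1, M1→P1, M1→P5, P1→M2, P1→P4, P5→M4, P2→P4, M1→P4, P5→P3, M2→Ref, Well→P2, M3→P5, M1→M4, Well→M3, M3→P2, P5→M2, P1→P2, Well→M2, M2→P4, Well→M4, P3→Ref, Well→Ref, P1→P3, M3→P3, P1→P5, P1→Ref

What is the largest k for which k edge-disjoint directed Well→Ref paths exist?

4

Assign every edge capacity 1; by Menger, the answer equals the max flow.
Path Well→Ref (+1); total 1.
Path Well→P1→Ref (+1); total 2.
Path Well→M2→Ref (+1); total 3.
Path Well→M3→P3→Ref (+1); total 4.
No residual Well→Ref path; max flow = 4.
Certifying cut of size 4: {Well→M2, Well→M3, Well→P1, Well→Ref}.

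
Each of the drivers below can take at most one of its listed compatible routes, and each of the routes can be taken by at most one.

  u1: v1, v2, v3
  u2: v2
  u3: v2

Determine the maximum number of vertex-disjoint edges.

2

Unit-capacity flow: source→left, listed edges, right→sink; max matching = max flow.
Augmenting path u1→v1 (+1); matched 1.
Augmenting path u2→v2 (+1); matched 2.
No augmenting path remains; maximum matching = 2.
König certificate: {u1, v2} is a vertex cover of size 2 (every listed pair touches it), so no matching can be larger.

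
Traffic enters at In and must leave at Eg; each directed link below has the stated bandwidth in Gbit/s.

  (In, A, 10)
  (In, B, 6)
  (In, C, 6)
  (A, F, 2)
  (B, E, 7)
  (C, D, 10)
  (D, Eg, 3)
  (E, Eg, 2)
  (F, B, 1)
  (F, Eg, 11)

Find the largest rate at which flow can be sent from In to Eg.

Augment In→A→F→Eg: bottleneck 2, flow now 2.
Augment In→B→E→Eg: bottleneck 2, flow now 4.
Augment In→C→D→Eg: bottleneck 3, flow now 7.
No augmenting path remains; maximum flow = 7.
In the residual graph, reachable from In: {In, A, B, C, D, E}.
Min-cut edges: A→F (2), D→Eg (3), E→Eg (2); capacity 2 + 3 + 2 = 7.
This cut is saturated, so no flow can exceed 7.

7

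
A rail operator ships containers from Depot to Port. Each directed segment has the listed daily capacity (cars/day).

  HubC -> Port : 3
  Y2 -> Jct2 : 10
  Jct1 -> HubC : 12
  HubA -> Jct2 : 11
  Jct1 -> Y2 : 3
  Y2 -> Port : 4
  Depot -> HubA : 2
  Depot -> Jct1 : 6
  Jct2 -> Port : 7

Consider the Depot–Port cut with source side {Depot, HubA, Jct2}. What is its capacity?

13

Edges leaving {Depot, HubA, Jct2}: Depot→Jct1 (6), Jct2→Port (7).
Cut capacity = 6 + 7 = 13.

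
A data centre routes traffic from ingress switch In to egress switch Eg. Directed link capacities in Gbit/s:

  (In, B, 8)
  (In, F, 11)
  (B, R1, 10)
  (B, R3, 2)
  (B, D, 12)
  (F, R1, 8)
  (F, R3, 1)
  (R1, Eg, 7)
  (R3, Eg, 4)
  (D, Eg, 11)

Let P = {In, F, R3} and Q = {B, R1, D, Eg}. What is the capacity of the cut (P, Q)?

Edges leaving {In, F, R3}: In→B (8), F→R1 (8), R3→Eg (4).
Cut capacity = 8 + 8 + 4 = 20.

20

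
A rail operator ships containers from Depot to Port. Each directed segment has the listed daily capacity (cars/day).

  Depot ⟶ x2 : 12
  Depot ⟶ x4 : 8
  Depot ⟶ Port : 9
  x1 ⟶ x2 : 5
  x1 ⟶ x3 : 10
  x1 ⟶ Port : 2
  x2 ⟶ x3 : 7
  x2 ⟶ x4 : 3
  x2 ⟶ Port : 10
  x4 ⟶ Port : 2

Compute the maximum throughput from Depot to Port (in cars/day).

21

Augment Depot→Port: bottleneck 9, flow now 9.
Augment Depot→x2→Port: bottleneck 10, flow now 19.
Augment Depot→x4→Port: bottleneck 2, flow now 21.
No augmenting path remains; maximum flow = 21.
In the residual graph, reachable from Depot: {Depot, x2, x3, x4}.
Min-cut edges: Depot→Port (9), x2→Port (10), x4→Port (2); capacity 9 + 10 + 2 = 21.
This cut is saturated, so no flow can exceed 21.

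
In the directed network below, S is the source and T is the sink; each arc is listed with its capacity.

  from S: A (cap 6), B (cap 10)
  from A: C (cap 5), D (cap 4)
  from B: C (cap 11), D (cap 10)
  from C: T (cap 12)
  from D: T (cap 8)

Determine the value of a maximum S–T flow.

Augment S→A→C→T: bottleneck 5, flow now 5.
Augment S→A→D→T: bottleneck 1, flow now 6.
Augment S→B→C→T: bottleneck 7, flow now 13.
Augment S→B→D→T: bottleneck 3, flow now 16.
No augmenting path remains; maximum flow = 16.
In the residual graph, reachable from S: {S}.
Min-cut edges: S→A (6), S→B (10); capacity 6 + 10 = 16.
This cut is saturated, so no flow can exceed 16.

16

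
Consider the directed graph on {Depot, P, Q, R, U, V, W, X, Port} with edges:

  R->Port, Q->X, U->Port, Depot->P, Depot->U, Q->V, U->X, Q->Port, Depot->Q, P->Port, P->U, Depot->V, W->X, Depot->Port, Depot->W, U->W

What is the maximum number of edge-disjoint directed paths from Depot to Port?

Assign every edge capacity 1; by Menger, the answer equals the max flow.
Path Depot→Port (+1); total 1.
Path Depot→P→Port (+1); total 2.
Path Depot→Q→Port (+1); total 3.
Path Depot→U→Port (+1); total 4.
No residual Depot→Port path; max flow = 4.
Certifying cut of size 4: {Depot→P, Depot→Port, Depot→Q, Depot→U}.

4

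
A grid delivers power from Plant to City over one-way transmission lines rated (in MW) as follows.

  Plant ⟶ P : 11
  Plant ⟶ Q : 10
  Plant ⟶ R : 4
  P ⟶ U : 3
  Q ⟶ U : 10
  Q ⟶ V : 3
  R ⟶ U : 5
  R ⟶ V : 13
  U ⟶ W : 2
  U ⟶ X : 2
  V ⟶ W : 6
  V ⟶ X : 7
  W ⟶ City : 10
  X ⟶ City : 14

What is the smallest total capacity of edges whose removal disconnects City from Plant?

Augment Plant→P→U→W→City: bottleneck 2, flow now 2.
Augment Plant→P→U→X→City: bottleneck 1, flow now 3.
Augment Plant→Q→U→X→City: bottleneck 1, flow now 4.
Augment Plant→Q→V→W→City: bottleneck 3, flow now 7.
Augment Plant→R→V→W→City: bottleneck 3, flow now 10.
Augment Plant→R→V→X→City: bottleneck 1, flow now 11.
No augmenting path remains; maximum flow = 11.
By max-flow min-cut, the minimum cut capacity equals the max flow.
In the residual graph, reachable from Plant: {Plant, P, Q, U}.
Min-cut edges: Plant→R (4), Q→V (3), U→W (2), U→X (2); capacity 4 + 3 + 2 + 2 = 11.

11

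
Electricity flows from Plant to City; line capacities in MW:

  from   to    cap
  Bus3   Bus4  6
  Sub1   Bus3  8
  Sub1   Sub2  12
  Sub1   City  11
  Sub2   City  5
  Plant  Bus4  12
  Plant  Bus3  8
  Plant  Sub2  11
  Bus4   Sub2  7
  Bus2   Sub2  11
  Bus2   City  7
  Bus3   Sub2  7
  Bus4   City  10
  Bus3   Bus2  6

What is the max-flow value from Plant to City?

21

Augment Plant→Bus4→City: bottleneck 10, flow now 10.
Augment Plant→Sub2→City: bottleneck 5, flow now 15.
Augment Plant→Bus3→Bus2→City: bottleneck 6, flow now 21.
No augmenting path remains; maximum flow = 21.
In the residual graph, reachable from Plant: {Plant, Bus3, Bus4, Sub2}.
Min-cut edges: Bus3→Bus2 (6), Bus4→City (10), Sub2→City (5); capacity 6 + 10 + 5 = 21.
This cut is saturated, so no flow can exceed 21.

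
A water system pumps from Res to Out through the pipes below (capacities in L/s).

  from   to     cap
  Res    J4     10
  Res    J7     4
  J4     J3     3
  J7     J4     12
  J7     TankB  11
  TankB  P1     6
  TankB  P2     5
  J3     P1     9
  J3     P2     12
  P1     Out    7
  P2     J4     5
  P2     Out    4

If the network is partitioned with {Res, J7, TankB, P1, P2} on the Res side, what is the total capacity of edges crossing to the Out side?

38

Edges leaving {Res, J7, TankB, P1, P2}: Res→J4 (10), J7→J4 (12), P1→Out (7), P2→J4 (5), P2→Out (4).
Cut capacity = 10 + 12 + 7 + 5 + 4 = 38.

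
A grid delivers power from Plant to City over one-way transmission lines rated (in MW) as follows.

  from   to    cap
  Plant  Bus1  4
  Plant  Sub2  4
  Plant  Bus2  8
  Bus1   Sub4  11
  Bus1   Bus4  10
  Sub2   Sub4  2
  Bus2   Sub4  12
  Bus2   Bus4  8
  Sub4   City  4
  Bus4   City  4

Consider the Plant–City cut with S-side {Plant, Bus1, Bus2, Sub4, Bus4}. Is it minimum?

Given cut capacity: 4 + 4 + 4 = 12.
Augment Plant→Bus1→Sub4→City: bottleneck 4, flow now 4.
Augment Plant→Bus2→Bus4→City: bottleneck 4, flow now 8.
No augmenting path remains; maximum flow = 8.
In the residual graph, reachable from Plant: {Plant, Bus1, Sub2, Bus2, Sub4, Bus4}.
Min-cut edges: Sub4→City (4), Bus4→City (4); capacity 4 + 4 = 8.
Cut capacity 12 exceeds the max flow 8, so it is not minimum.

No — its capacity is 12, but the minimum cut has capacity 8.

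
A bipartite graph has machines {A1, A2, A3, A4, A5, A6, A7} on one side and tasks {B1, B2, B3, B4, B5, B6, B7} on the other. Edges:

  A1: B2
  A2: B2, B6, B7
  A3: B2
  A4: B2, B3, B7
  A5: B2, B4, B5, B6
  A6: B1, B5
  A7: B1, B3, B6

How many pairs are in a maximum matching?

Unit-capacity flow: source→left, listed edges, right→sink; max matching = max flow.
Augmenting path A1→B2 (+1); matched 1.
Augmenting path A2→B6 (+1); matched 2.
Augmenting path A4→B3 (+1); matched 3.
Augmenting path A5→B4 (+1); matched 4.
Augmenting path A6→B1 (+1); matched 5.
Augmenting path A7→B1→A6→B5 (+1); matched 6.
No augmenting path remains; maximum matching = 6.
König certificate: {A2, A4, A5, A6, A7, B2} is a vertex cover of size 6 (every listed pair touches it), so no matching can be larger.

6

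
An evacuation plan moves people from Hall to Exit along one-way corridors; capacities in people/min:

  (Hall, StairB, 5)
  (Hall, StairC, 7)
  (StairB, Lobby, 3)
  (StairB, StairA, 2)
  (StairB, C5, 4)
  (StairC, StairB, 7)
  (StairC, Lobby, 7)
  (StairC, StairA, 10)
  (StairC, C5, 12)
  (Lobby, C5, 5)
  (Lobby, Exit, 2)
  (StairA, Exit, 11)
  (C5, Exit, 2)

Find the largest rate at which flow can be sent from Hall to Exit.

Augment Hall→StairB→Lobby→Exit: bottleneck 2, flow now 2.
Augment Hall→StairB→StairA→Exit: bottleneck 2, flow now 4.
Augment Hall→StairB→C5→Exit: bottleneck 1, flow now 5.
Augment Hall→StairC→StairA→Exit: bottleneck 7, flow now 12.
No augmenting path remains; maximum flow = 12.
In the residual graph, reachable from Hall: {Hall}.
Min-cut edges: Hall→StairB (5), Hall→StairC (7); capacity 5 + 7 = 12.
This cut is saturated, so no flow can exceed 12.

12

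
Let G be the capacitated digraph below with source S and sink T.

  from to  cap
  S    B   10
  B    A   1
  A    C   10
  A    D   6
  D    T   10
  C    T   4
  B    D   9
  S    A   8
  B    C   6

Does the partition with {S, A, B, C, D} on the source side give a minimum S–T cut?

Given cut capacity: 4 + 10 = 14.
Augment S→A→C→T: bottleneck 4, flow now 4.
Augment S→A→D→T: bottleneck 4, flow now 8.
Augment S→B→D→T: bottleneck 6, flow now 14.
No augmenting path remains; maximum flow = 14.
Cut capacity 14 equals the max flow, so it is a minimum cut.

Yes — it is a minimum cut (capacity 14).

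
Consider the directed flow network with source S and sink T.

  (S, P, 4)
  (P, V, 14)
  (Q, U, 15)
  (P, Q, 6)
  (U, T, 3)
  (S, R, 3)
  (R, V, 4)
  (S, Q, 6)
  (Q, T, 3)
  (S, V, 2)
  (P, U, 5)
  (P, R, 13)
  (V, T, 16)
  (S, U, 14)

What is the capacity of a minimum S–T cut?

15

Augment S→Q→T: bottleneck 3, flow now 3.
Augment S→U→T: bottleneck 3, flow now 6.
Augment S→V→T: bottleneck 2, flow now 8.
Augment S→P→V→T: bottleneck 4, flow now 12.
Augment S→R→V→T: bottleneck 3, flow now 15.
No augmenting path remains; maximum flow = 15.
By max-flow min-cut, the minimum cut capacity equals the max flow.
In the residual graph, reachable from S: {S, Q, U}.
Min-cut edges: S→P (4), S→R (3), S→V (2), Q→T (3), U→T (3); capacity 4 + 3 + 2 + 3 + 3 = 15.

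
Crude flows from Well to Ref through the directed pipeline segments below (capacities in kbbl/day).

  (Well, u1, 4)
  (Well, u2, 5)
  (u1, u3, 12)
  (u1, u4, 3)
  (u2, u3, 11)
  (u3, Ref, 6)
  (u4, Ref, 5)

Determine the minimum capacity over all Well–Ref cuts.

Augment Well→u1→u3→Ref: bottleneck 4, flow now 4.
Augment Well→u2→u3→Ref: bottleneck 2, flow now 6.
Augment Well→u2→u3→u1→u4→Ref: bottleneck 3, flow now 9. (uses reverse residual edge)
No augmenting path remains; maximum flow = 9.
By max-flow min-cut, the minimum cut capacity equals the max flow.
In the residual graph, reachable from Well: {Well}.
Min-cut edges: Well→u1 (4), Well→u2 (5); capacity 4 + 5 = 9.

9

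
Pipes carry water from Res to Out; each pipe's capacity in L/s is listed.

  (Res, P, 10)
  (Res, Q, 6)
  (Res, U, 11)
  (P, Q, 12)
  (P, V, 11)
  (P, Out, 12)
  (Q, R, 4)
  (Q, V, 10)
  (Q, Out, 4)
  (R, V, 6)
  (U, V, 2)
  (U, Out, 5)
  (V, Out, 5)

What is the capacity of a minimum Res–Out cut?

Augment Res→P→Out: bottleneck 10, flow now 10.
Augment Res→Q→Out: bottleneck 4, flow now 14.
Augment Res→U→Out: bottleneck 5, flow now 19.
Augment Res→Q→V→Out: bottleneck 2, flow now 21.
Augment Res→U→V→Out: bottleneck 2, flow now 23.
No augmenting path remains; maximum flow = 23.
By max-flow min-cut, the minimum cut capacity equals the max flow.
In the residual graph, reachable from Res: {Res, U}.
Min-cut edges: Res→P (10), Res→Q (6), U→V (2), U→Out (5); capacity 10 + 6 + 2 + 5 = 23.

23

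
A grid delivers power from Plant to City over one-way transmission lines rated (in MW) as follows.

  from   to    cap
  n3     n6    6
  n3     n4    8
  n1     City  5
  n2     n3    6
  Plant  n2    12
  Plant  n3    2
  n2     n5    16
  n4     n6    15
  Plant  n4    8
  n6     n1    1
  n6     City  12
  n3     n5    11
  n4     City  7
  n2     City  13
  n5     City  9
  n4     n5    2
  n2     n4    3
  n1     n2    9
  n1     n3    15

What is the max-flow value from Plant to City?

22

Augment Plant→n2→City: bottleneck 12, flow now 12.
Augment Plant→n4→City: bottleneck 7, flow now 19.
Augment Plant→n3→n5→City: bottleneck 2, flow now 21.
Augment Plant→n4→n5→City: bottleneck 1, flow now 22.
No augmenting path remains; maximum flow = 22.
In the residual graph, reachable from Plant: {Plant}.
Min-cut edges: Plant→n2 (12), Plant→n3 (2), Plant→n4 (8); capacity 12 + 2 + 8 = 22.
This cut is saturated, so no flow can exceed 22.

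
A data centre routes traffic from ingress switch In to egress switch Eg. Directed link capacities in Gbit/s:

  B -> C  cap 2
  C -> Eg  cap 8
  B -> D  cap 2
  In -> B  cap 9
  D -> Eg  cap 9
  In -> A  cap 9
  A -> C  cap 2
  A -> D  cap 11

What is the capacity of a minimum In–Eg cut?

Augment In→A→C→Eg: bottleneck 2, flow now 2.
Augment In→A→D→Eg: bottleneck 7, flow now 9.
Augment In→B→C→Eg: bottleneck 2, flow now 11.
Augment In→B→D→Eg: bottleneck 2, flow now 13.
No augmenting path remains; maximum flow = 13.
By max-flow min-cut, the minimum cut capacity equals the max flow.
In the residual graph, reachable from In: {In, B}.
Min-cut edges: In→A (9), B→C (2), B→D (2); capacity 9 + 2 + 2 = 13.

13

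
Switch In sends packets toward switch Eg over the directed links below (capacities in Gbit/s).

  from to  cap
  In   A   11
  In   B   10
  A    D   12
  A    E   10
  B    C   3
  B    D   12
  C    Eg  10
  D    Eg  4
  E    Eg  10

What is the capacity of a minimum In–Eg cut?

Augment In→A→D→Eg: bottleneck 4, flow now 4.
Augment In→A→E→Eg: bottleneck 7, flow now 11.
Augment In→B→C→Eg: bottleneck 3, flow now 14.
Augment In→B→D→A→E→Eg: bottleneck 3, flow now 17. (uses reverse residual edge)
No augmenting path remains; maximum flow = 17.
By max-flow min-cut, the minimum cut capacity equals the max flow.
In the residual graph, reachable from In: {In, A, B, D}.
Min-cut edges: A→E (10), B→C (3), D→Eg (4); capacity 10 + 3 + 4 = 17.

17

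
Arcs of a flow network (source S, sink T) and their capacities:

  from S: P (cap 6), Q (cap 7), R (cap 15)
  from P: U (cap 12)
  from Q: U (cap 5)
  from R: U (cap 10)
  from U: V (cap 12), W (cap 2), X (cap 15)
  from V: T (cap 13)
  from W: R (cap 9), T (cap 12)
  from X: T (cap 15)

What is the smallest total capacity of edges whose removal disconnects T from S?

21

Augment S→P→U→V→T: bottleneck 6, flow now 6.
Augment S→Q→U→V→T: bottleneck 5, flow now 11.
Augment S→R→U→V→T: bottleneck 1, flow now 12.
Augment S→R→U→W→T: bottleneck 2, flow now 14.
Augment S→R→U→X→T: bottleneck 7, flow now 21.
No augmenting path remains; maximum flow = 21.
By max-flow min-cut, the minimum cut capacity equals the max flow.
In the residual graph, reachable from S: {S, Q, R}.
Min-cut edges: S→P (6), Q→U (5), R→U (10); capacity 6 + 5 + 10 = 21.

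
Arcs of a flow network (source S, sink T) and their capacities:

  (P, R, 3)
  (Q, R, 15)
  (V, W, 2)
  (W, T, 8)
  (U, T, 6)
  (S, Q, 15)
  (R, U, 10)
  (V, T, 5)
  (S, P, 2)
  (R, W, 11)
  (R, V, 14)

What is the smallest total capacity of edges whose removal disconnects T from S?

Augment S→P→R→U→T: bottleneck 2, flow now 2.
Augment S→Q→R→U→T: bottleneck 4, flow now 6.
Augment S→Q→R→V→T: bottleneck 5, flow now 11.
Augment S→Q→R→W→T: bottleneck 6, flow now 17.
No augmenting path remains; maximum flow = 17.
By max-flow min-cut, the minimum cut capacity equals the max flow.
In the residual graph, reachable from S: {S}.
Min-cut edges: S→P (2), S→Q (15); capacity 2 + 15 = 17.

17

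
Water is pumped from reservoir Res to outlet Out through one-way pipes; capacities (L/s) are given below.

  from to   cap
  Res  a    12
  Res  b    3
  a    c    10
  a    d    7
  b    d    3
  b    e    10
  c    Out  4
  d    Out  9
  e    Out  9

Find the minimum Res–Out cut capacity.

Augment Res→a→c→Out: bottleneck 4, flow now 4.
Augment Res→a→d→Out: bottleneck 7, flow now 11.
Augment Res→b→d→Out: bottleneck 2, flow now 13.
Augment Res→b→e→Out: bottleneck 1, flow now 14.
No augmenting path remains; maximum flow = 14.
By max-flow min-cut, the minimum cut capacity equals the max flow.
In the residual graph, reachable from Res: {Res, a, c}.
Min-cut edges: Res→b (3), a→d (7), c→Out (4); capacity 3 + 7 + 4 = 14.

14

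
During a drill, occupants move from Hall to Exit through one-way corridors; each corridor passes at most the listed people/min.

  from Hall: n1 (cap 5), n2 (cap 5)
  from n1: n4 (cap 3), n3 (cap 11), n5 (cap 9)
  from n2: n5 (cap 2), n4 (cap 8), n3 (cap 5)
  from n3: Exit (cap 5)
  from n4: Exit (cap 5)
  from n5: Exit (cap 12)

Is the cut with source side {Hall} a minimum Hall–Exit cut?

Given cut capacity: 5 + 5 = 10.
Augment Hall→n1→n3→Exit: bottleneck 5, flow now 5.
Augment Hall→n2→n4→Exit: bottleneck 5, flow now 10.
No augmenting path remains; maximum flow = 10.
Cut capacity 10 equals the max flow, so it is a minimum cut.

Yes — it is a minimum cut (capacity 10).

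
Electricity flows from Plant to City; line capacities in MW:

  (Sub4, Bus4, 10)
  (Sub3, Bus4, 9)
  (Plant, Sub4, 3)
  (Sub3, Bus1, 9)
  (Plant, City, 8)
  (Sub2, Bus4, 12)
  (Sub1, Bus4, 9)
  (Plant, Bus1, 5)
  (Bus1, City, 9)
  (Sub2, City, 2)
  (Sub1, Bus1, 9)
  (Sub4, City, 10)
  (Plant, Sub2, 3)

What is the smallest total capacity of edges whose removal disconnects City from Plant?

Augment Plant→City: bottleneck 8, flow now 8.
Augment Plant→Sub2→City: bottleneck 2, flow now 10.
Augment Plant→Sub4→City: bottleneck 3, flow now 13.
Augment Plant→Bus1→City: bottleneck 5, flow now 18.
No augmenting path remains; maximum flow = 18.
By max-flow min-cut, the minimum cut capacity equals the max flow.
In the residual graph, reachable from Plant: {Plant, Sub2, Bus4}.
Min-cut edges: Plant→Sub4 (3), Plant→Bus1 (5), Plant→City (8), Sub2→City (2); capacity 3 + 5 + 8 + 2 = 18.

18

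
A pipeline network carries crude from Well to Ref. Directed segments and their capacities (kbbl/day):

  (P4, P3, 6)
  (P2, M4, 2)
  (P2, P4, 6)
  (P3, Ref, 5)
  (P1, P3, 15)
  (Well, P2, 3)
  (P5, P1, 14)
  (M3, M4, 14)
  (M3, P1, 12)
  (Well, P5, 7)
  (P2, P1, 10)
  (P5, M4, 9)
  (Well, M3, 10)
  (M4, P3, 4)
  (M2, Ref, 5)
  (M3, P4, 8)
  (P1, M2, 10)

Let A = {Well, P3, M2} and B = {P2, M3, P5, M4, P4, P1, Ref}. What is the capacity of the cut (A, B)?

Edges leaving {Well, P3, M2}: Well→P2 (3), Well→M3 (10), Well→P5 (7), P3→Ref (5), M2→Ref (5).
Cut capacity = 3 + 10 + 7 + 5 + 5 = 30.

30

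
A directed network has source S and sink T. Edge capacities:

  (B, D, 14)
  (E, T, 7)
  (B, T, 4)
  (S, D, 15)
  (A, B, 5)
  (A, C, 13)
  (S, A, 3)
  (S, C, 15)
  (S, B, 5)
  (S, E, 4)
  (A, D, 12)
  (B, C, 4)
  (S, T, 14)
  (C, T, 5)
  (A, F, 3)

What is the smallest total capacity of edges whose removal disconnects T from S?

27

Augment S→T: bottleneck 14, flow now 14.
Augment S→B→T: bottleneck 4, flow now 18.
Augment S→C→T: bottleneck 5, flow now 23.
Augment S→E→T: bottleneck 4, flow now 27.
No augmenting path remains; maximum flow = 27.
By max-flow min-cut, the minimum cut capacity equals the max flow.
In the residual graph, reachable from S: {S, A, B, C, D, F}.
Min-cut edges: S→E (4), S→T (14), B→T (4), C→T (5); capacity 4 + 14 + 4 + 5 = 27.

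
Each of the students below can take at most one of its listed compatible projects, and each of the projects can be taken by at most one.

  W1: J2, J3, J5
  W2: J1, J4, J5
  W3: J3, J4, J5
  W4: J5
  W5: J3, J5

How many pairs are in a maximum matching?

5

Unit-capacity flow: source→left, listed edges, right→sink; max matching = max flow.
Augmenting path W1→J2 (+1); matched 1.
Augmenting path W2→J1 (+1); matched 2.
Augmenting path W3→J3 (+1); matched 3.
Augmenting path W4→J5 (+1); matched 4.
Augmenting path W5→J3→W3→J4 (+1); matched 5.
No augmenting path remains; maximum matching = 5.
König certificate: {W1, W2, W3, W4, W5} is a vertex cover of size 5 (every listed pair touches it), so no matching can be larger.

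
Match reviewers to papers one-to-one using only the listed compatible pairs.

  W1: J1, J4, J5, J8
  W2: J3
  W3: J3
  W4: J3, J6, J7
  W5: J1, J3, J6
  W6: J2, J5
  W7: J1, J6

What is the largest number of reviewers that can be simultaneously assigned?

6

Unit-capacity flow: source→left, listed edges, right→sink; max matching = max flow.
Augmenting path W1→J1 (+1); matched 1.
Augmenting path W2→J3 (+1); matched 2.
Augmenting path W4→J6 (+1); matched 3.
Augmenting path W6→J2 (+1); matched 4.
Augmenting path W5→J1→W1→J4 (+1); matched 5.
Augmenting path W7→J6→W4→J7 (+1); matched 6.
No augmenting path remains; maximum matching = 6.
König certificate: {W1, W4, W5, W6, W7, J3} is a vertex cover of size 6 (every listed pair touches it), so no matching can be larger.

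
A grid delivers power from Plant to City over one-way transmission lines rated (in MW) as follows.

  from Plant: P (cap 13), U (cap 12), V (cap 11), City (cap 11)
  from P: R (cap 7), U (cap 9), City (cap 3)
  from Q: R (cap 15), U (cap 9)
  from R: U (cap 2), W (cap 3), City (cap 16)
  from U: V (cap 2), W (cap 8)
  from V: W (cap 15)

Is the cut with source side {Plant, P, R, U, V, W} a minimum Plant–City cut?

Given cut capacity: 11 + 3 + 16 = 30.
Augment Plant→City: bottleneck 11, flow now 11.
Augment Plant→P→City: bottleneck 3, flow now 14.
Augment Plant→P→R→City: bottleneck 7, flow now 21.
No augmenting path remains; maximum flow = 21.
In the residual graph, reachable from Plant: {Plant, P, U, V, W}.
Min-cut edges: Plant→City (11), P→R (7), P→City (3); capacity 11 + 7 + 3 = 21.
Cut capacity 30 exceeds the max flow 21, so it is not minimum.

No — its capacity is 30, but the minimum cut has capacity 21.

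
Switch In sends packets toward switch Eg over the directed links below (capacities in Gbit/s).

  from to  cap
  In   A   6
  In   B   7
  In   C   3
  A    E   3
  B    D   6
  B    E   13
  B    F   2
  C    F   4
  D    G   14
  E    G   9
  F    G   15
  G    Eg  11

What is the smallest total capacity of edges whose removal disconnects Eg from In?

Augment In→A→E→G→Eg: bottleneck 3, flow now 3.
Augment In→B→D→G→Eg: bottleneck 6, flow now 9.
Augment In→B→E→G→Eg: bottleneck 1, flow now 10.
Augment In→C→F→G→Eg: bottleneck 1, flow now 11.
No augmenting path remains; maximum flow = 11.
By max-flow min-cut, the minimum cut capacity equals the max flow.
In the residual graph, reachable from In: {In, A, B, C, D, E, F, G}.
Min-cut edges: G→Eg (11); capacity 11 = 11.

11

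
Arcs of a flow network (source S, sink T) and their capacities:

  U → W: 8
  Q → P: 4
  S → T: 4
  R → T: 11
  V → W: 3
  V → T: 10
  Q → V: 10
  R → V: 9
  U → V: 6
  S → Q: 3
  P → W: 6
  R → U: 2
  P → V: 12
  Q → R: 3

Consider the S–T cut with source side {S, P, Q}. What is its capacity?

Edges leaving {S, P, Q}: S→T (4), P→V (12), P→W (6), Q→R (3), Q→V (10).
Cut capacity = 4 + 12 + 6 + 3 + 10 = 35.

35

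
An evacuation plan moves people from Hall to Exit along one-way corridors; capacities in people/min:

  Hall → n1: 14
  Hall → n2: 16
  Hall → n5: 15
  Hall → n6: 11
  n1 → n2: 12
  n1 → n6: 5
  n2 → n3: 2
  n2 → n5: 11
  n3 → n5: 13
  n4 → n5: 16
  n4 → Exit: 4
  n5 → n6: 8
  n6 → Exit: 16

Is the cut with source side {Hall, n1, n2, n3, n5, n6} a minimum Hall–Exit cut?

Given cut capacity: 16 = 16.
Augment Hall→n6→Exit: bottleneck 11, flow now 11.
Augment Hall→n1→n6→Exit: bottleneck 5, flow now 16.
No augmenting path remains; maximum flow = 16.
Cut capacity 16 equals the max flow, so it is a minimum cut.

Yes — it is a minimum cut (capacity 16).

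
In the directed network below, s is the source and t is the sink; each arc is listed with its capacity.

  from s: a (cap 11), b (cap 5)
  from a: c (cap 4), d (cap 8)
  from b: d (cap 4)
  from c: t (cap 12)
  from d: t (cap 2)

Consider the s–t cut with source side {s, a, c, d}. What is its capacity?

Edges leaving {s, a, c, d}: s→b (5), c→t (12), d→t (2).
Cut capacity = 5 + 12 + 2 = 19.

19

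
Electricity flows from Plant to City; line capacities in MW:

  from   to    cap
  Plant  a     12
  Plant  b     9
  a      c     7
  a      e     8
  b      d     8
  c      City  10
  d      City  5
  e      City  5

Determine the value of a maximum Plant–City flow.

Augment Plant→a→c→City: bottleneck 7, flow now 7.
Augment Plant→a→e→City: bottleneck 5, flow now 12.
Augment Plant→b→d→City: bottleneck 5, flow now 17.
No augmenting path remains; maximum flow = 17.
In the residual graph, reachable from Plant: {Plant, b, d}.
Min-cut edges: Plant→a (12), d→City (5); capacity 12 + 5 = 17.
This cut is saturated, so no flow can exceed 17.

17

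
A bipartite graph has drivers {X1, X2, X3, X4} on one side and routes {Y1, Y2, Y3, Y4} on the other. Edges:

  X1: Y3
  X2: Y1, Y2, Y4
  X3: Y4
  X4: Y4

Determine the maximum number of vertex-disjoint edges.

Unit-capacity flow: source→left, listed edges, right→sink; max matching = max flow.
Augmenting path X1→Y3 (+1); matched 1.
Augmenting path X2→Y1 (+1); matched 2.
Augmenting path X3→Y4 (+1); matched 3.
No augmenting path remains; maximum matching = 3.
König certificate: {X1, X2, Y4} is a vertex cover of size 3 (every listed pair touches it), so no matching can be larger.

3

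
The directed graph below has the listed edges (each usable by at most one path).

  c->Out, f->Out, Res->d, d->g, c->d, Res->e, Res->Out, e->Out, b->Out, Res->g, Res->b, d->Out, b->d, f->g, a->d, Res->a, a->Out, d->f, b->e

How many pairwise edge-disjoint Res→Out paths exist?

Assign every edge capacity 1; by Menger, the answer equals the max flow.
Path Res→Out (+1); total 1.
Path Res→a→Out (+1); total 2.
Path Res→b→Out (+1); total 3.
Path Res→d→Out (+1); total 4.
Path Res→e→Out (+1); total 5.
No residual Res→Out path; max flow = 5.
Certifying cut of size 5: {Res→Out, Res→a, Res→b, Res→d, Res→e}.

5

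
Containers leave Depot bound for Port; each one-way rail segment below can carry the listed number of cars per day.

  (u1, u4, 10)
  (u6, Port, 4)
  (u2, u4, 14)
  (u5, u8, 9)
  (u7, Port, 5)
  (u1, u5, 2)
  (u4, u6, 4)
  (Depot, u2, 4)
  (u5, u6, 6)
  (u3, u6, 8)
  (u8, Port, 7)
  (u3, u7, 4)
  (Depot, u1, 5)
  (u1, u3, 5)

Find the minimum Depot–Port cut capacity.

Augment Depot→u1→u3→u6→Port: bottleneck 4, flow now 4.
Augment Depot→u1→u3→u7→Port: bottleneck 1, flow now 5.
Augment Depot→u2→u4→u6→u3→u7→Port: bottleneck 3, flow now 8. (uses reverse residual edge)
Augment Depot→u2→u4→u6→u3→u1→u5→u8→Port: bottleneck 1, flow now 9. (uses reverse residual edge)
No augmenting path remains; maximum flow = 9.
By max-flow min-cut, the minimum cut capacity equals the max flow.
In the residual graph, reachable from Depot: {Depot}.
Min-cut edges: Depot→u1 (5), Depot→u2 (4); capacity 5 + 4 = 9.

9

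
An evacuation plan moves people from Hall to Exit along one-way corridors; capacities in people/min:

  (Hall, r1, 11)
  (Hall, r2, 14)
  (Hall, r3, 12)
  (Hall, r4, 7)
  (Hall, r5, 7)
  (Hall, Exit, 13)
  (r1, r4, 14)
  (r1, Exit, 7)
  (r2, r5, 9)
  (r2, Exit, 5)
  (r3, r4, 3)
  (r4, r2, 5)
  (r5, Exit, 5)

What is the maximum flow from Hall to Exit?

30

Augment Hall→Exit: bottleneck 13, flow now 13.
Augment Hall→r1→Exit: bottleneck 7, flow now 20.
Augment Hall→r2→Exit: bottleneck 5, flow now 25.
Augment Hall→r5→Exit: bottleneck 5, flow now 30.
No augmenting path remains; maximum flow = 30.
In the residual graph, reachable from Hall: {Hall, r1, r2, r3, r4, r5}.
Min-cut edges: Hall→Exit (13), r1→Exit (7), r2→Exit (5), r5→Exit (5); capacity 13 + 7 + 5 + 5 = 30.
This cut is saturated, so no flow can exceed 30.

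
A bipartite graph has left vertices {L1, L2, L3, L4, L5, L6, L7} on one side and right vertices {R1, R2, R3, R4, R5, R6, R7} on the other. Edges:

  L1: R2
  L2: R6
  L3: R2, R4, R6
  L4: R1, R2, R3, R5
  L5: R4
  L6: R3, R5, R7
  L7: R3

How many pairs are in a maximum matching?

Unit-capacity flow: source→left, listed edges, right→sink; max matching = max flow.
Augmenting path L1→R2 (+1); matched 1.
Augmenting path L2→R6 (+1); matched 2.
Augmenting path L3→R4 (+1); matched 3.
Augmenting path L4→R1 (+1); matched 4.
Augmenting path L6→R3 (+1); matched 5.
Augmenting path L7→R3→L6→R5 (+1); matched 6.
No augmenting path remains; maximum matching = 6.
König certificate: {L4, L6, L7, R2, R4, R6} is a vertex cover of size 6 (every listed pair touches it), so no matching can be larger.

6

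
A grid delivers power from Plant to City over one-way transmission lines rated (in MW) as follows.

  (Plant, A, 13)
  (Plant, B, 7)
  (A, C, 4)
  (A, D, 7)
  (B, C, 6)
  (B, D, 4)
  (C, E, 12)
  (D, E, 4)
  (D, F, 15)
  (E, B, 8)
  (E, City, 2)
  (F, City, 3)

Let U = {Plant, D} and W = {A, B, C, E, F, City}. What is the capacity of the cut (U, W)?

39

Edges leaving {Plant, D}: Plant→A (13), Plant→B (7), D→E (4), D→F (15).
Cut capacity = 13 + 7 + 4 + 15 = 39.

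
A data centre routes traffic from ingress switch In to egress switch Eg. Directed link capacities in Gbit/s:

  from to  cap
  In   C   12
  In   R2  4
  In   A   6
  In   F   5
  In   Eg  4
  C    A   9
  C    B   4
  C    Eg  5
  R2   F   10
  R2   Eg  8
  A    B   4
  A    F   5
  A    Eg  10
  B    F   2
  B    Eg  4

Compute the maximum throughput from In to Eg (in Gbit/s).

Augment In→Eg: bottleneck 4, flow now 4.
Augment In→C→Eg: bottleneck 5, flow now 9.
Augment In→R2→Eg: bottleneck 4, flow now 13.
Augment In→A→Eg: bottleneck 6, flow now 19.
Augment In→C→A→Eg: bottleneck 4, flow now 23.
Augment In→C→B→Eg: bottleneck 3, flow now 26.
No augmenting path remains; maximum flow = 26.
In the residual graph, reachable from In: {In, F}.
Min-cut edges: In→C (12), In→R2 (4), In→A (6), In→Eg (4); capacity 12 + 4 + 6 + 4 = 26.
This cut is saturated, so no flow can exceed 26.

26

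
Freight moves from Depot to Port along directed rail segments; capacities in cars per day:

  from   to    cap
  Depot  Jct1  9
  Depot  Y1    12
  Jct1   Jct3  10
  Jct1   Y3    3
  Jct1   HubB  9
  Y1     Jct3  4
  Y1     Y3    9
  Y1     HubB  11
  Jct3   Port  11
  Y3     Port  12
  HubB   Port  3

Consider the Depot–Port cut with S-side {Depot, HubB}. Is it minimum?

No — its capacity is 24, but the minimum cut has capacity 21.

Given cut capacity: 9 + 12 + 3 = 24.
Augment Depot→Jct1→Jct3→Port: bottleneck 9, flow now 9.
Augment Depot→Y1→Jct3→Port: bottleneck 2, flow now 11.
Augment Depot→Y1→Y3→Port: bottleneck 9, flow now 20.
Augment Depot→Y1→HubB→Port: bottleneck 1, flow now 21.
No augmenting path remains; maximum flow = 21.
In the residual graph, reachable from Depot: {Depot}.
Min-cut edges: Depot→Jct1 (9), Depot→Y1 (12); capacity 9 + 12 = 21.
Cut capacity 24 exceeds the max flow 21, so it is not minimum.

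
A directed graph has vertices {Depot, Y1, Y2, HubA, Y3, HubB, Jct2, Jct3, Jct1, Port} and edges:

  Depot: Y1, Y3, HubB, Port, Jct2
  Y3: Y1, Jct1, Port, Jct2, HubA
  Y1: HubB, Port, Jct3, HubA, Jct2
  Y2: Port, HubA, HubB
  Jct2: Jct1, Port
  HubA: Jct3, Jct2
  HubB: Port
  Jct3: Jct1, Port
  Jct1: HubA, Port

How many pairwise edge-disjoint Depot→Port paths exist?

Assign every edge capacity 1; by Menger, the answer equals the max flow.
Path Depot→Port (+1); total 1.
Path Depot→Y1→Port (+1); total 2.
Path Depot→Y3→Port (+1); total 3.
Path Depot→HubB→Port (+1); total 4.
Path Depot→Jct2→Port (+1); total 5.
No residual Depot→Port path; max flow = 5.
Certifying cut of size 5: {Depot→HubB, Depot→Jct2, Depot→Port, Depot→Y1, Depot→Y3}.

5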